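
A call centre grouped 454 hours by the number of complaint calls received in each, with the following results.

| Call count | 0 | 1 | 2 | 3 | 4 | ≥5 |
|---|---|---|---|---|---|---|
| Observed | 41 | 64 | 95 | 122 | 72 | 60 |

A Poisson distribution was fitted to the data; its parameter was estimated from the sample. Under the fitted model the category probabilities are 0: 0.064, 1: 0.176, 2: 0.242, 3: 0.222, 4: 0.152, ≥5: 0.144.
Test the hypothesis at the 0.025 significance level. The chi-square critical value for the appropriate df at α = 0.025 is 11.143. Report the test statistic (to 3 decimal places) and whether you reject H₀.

15.123; reject

Expected counts E_i = n·p_i: 454×0.064 = 29.056, 454×0.176 = 79.904, 454×0.242 = 109.868, 454×0.222 = 100.788, 454×0.152 = 69.008, 454×0.144 = 65.376.
0: (41 − 29.056)²/29.056 = 142.659136/29.056 = 4.9098
1: (64 − 79.904)²/79.904 = 252.937216/79.904 = 3.1655
2: (95 − 109.868)²/109.868 = 221.057424/109.868 = 2.0120
3: (122 − 100.788)²/100.788 = 449.948944/100.788 = 4.4643
4: (72 − 69.008)²/69.008 = 8.952064/69.008 = 0.1297
≥5: (60 − 65.376)²/65.376 = 28.901376/65.376 = 0.4421
Sum = 15.123
df = 4. Since 15.123 > 11.143, we reject H₀.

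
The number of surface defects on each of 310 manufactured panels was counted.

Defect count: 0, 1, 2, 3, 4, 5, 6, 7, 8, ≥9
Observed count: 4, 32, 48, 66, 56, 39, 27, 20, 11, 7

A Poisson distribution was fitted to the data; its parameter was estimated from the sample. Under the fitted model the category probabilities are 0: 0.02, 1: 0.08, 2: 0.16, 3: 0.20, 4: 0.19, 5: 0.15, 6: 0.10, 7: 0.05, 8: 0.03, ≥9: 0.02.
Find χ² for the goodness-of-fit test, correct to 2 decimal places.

Expected counts E_i = n·p_i: 310×0.02 = 6.2, 310×0.08 = 24.8, 310×0.16 = 49.6, 310×0.20 = 62, 310×0.19 = 58.9, 310×0.15 = 46.5, 310×0.10 = 31, 310×0.05 = 15.5, 310×0.03 = 9.3, 310×0.02 = 6.2.
0: (4 − 6.2)²/6.2 = 4.84/6.2 = 0.781
1: (32 − 24.8)²/24.8 = 51.84/24.8 = 2.090
2: (48 − 49.6)²/49.6 = 2.56/49.6 = 0.052
3: (66 − 62)²/62 = 16/62 = 0.258
4: (56 − 58.9)²/58.9 = 8.41/58.9 = 0.143
5: (39 − 46.5)²/46.5 = 56.25/46.5 = 1.210
6: (27 − 31)²/31 = 16/31 = 0.516
7: (20 − 15.5)²/15.5 = 20.25/15.5 = 1.306
8: (11 − 9.3)²/9.3 = 2.89/9.3 = 0.311
≥9: (7 − 6.2)²/6.2 = 0.64/6.2 = 0.103
Sum = 6.77

6.77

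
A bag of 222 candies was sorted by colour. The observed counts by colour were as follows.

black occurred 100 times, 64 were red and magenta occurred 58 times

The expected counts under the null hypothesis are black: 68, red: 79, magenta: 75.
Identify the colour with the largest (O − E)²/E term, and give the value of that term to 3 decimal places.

black, 15.059

black: (100 − 68)²/68 = 1024/68 = 15.0588
red: (64 − 79)²/79 = 225/79 = 2.8481
magenta: (58 − 75)²/75 = 289/75 = 3.8533
The largest term is for black: 15.059.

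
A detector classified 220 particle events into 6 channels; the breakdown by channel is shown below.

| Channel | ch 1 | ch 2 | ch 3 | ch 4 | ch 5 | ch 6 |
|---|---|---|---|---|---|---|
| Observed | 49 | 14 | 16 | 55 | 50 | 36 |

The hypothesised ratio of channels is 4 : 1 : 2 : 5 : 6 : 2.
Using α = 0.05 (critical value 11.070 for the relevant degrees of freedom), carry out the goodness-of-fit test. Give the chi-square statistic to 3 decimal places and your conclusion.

Ratio total = 20. Expected counts: 220×4/20 = 44, 220×1/20 = 11, 220×2/20 = 22, 220×5/20 = 55, 220×6/20 = 66, 220×2/20 = 22.
ch 1: (49 − 44)²/44 = 25/44 = 0.5682
ch 2: (14 − 11)²/11 = 9/11 = 0.8182
ch 3: (16 − 22)²/22 = 36/22 = 1.6364
ch 4: (55 − 55)²/55 = 0/55 = 0.0000
ch 5: (50 − 66)²/66 = 256/66 = 3.8788
ch 6: (36 − 22)²/22 = 196/22 = 8.9091
Sum = 15.811
df = 5. Since 15.811 > 11.070, we reject H₀.

15.811; reject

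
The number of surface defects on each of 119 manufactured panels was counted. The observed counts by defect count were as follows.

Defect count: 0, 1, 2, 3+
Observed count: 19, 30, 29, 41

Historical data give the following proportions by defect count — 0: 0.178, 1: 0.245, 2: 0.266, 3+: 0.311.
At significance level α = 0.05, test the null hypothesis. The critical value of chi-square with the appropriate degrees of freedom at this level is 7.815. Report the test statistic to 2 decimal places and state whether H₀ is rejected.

0.90; do not reject

Expected counts E_i = n·p_i: 119×0.178 = 21.182, 119×0.245 = 29.155, 119×0.266 = 31.654, 119×0.311 = 37.009.
0: (19 − 21.182)²/21.182 = 4.761124/21.182 = 0.225
1: (30 − 29.155)²/29.155 = 0.714025/29.155 = 0.024
2: (29 − 31.654)²/31.654 = 7.043716/31.654 = 0.223
3+: (41 − 37.009)²/37.009 = 15.928081/37.009 = 0.430
Sum = 0.90
df = 3. Since 0.90 < 7.815, we do not reject H₀.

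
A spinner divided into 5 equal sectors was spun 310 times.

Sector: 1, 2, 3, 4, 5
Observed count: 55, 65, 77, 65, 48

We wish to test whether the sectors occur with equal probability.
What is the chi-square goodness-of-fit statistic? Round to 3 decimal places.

Under H₀ each category has probability 1/5, so each expected count is 310/5 = 62.
cat         O        E   (O−E)²/E
1          55       62     0.7903
2          65       62     0.1452
3          77       62     3.6290
4          65       62     0.1452
5          48       62     3.1613
Sum = 7.871

7.871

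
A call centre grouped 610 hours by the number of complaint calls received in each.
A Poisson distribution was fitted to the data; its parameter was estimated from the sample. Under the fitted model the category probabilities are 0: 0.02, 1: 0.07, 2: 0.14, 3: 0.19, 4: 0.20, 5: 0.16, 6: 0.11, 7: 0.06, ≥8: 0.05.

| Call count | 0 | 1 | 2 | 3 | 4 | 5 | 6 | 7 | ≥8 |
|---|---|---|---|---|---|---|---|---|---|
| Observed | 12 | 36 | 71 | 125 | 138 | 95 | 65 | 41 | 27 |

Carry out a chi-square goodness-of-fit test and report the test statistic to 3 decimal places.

7.361

Expected counts E_i = n·p_i: 610×0.02 = 12.2, 610×0.07 = 42.7, 610×0.14 = 85.4, 610×0.19 = 115.9, 610×0.20 = 122, 610×0.16 = 97.6, 610×0.11 = 67.1, 610×0.06 = 36.6, 610×0.05 = 30.5.
cat         O        E   (O−E)²/E
0          12     12.2     0.0033
1          36     42.7     1.0513
2          71     85.4     2.4281
3         125    115.9     0.7145
4         138      122     2.0984
5          95     97.6     0.0693
6          65     67.1     0.0657
7          41     36.6     0.5290
≥8         27     30.5     0.4016
Sum = 7.361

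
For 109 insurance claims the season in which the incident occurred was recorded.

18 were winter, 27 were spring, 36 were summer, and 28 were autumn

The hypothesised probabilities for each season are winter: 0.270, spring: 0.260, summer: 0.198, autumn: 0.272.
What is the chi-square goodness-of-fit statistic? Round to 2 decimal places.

14.23

Expected counts E_i = n·p_i: 109×0.270 = 29.43, 109×0.260 = 28.34, 109×0.198 = 21.582, 109×0.272 = 29.648.
winter: (18 − 29.43)²/29.43 = 130.6449/29.43 = 4.439
spring: (27 − 28.34)²/28.34 = 1.7956/28.34 = 0.063
summer: (36 − 21.582)²/21.582 = 207.878724/21.582 = 9.632
autumn: (28 − 29.648)²/29.648 = 2.715904/29.648 = 0.092
Sum = 14.23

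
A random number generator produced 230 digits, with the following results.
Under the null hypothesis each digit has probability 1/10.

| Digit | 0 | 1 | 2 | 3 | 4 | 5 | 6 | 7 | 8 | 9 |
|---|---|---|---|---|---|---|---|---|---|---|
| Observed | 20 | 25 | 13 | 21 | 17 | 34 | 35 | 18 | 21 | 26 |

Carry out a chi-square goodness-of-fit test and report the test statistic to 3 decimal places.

19.826

Expected count for each of the 10 categories: 230/10 = 23.
χ² = (20−23)²/23 + (25−23)²/23 + (13−23)²/23 + (21−23)²/23 + (17−23)²/23 + (34−23)²/23 + (35−23)²/23 + (18−23)²/23 + (21−23)²/23 + (26−23)²/23
   = 0.3913 + 0.1739 + 4.3478 + 0.1739 + 1.5652 + 5.2609 + 6.2609 + 1.0870 + 0.1739 + 0.3913
Sum = 19.826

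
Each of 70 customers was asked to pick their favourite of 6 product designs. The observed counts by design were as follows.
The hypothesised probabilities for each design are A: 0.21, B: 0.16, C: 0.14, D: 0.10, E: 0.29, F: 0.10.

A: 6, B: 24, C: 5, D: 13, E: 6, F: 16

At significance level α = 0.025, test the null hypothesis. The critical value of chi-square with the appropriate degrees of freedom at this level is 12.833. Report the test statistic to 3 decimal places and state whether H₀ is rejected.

Expected counts E_i = n·p_i: 70×0.21 = 14.7, 70×0.16 = 11.2, 70×0.14 = 9.8, 70×0.10 = 7, 70×0.29 = 20.3, 70×0.10 = 7.
A: (6 − 14.7)²/14.7 = 75.69/14.7 = 5.1490
B: (24 − 11.2)²/11.2 = 163.84/11.2 = 14.6286
C: (5 − 9.8)²/9.8 = 23.04/9.8 = 2.3510
D: (13 − 7)²/7 = 36/7 = 5.1429
E: (6 − 20.3)²/20.3 = 204.49/20.3 = 10.0734
F: (16 − 7)²/7 = 81/7 = 11.5714
Sum = 48.916
df = 5. Since 48.916 > 12.833, we reject H₀.

48.916; reject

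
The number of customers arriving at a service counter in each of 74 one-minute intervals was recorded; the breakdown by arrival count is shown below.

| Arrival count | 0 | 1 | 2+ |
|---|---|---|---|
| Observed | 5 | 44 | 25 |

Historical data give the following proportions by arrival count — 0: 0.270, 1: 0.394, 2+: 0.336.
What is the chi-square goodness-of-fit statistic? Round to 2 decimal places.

18.79

Expected counts E_i = n·p_i: 74×0.270 = 19.98, 74×0.394 = 29.156, 74×0.336 = 24.864.
χ² = (5−19.98)²/19.98 + (44−29.156)²/29.156 + (25−24.864)²/24.864
   = 11.231 + 7.557 + 0.001
Sum = 18.79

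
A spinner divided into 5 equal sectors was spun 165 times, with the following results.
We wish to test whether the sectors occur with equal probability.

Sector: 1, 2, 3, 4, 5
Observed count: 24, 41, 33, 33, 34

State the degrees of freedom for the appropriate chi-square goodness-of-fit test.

4

There are k = 5 categories and no parameters were estimated from the data, so df = 5 − 1 = 4.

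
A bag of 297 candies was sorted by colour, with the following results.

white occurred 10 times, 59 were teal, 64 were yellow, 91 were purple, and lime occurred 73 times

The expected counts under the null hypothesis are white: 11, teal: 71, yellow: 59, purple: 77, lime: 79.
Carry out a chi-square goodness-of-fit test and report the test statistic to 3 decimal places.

cat         O        E   (O−E)²/E
white      10       11     0.0909
teal       59       71     2.0282
yellow     64       59     0.4237
purple     91       77     2.5455
lime       73       79     0.4557
Sum = 5.544

5.544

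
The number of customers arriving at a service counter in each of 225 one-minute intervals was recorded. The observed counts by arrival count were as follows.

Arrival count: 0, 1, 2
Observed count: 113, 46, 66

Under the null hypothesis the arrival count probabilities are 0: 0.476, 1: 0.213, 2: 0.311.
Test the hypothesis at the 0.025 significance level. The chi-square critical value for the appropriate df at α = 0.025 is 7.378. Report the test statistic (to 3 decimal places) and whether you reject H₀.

Expected counts E_i = n·p_i: 225×0.476 = 107.1, 225×0.213 = 47.925, 225×0.311 = 69.975.
χ² = (113−107.1)²/107.1 + (46−47.925)²/47.925 + (66−69.975)²/69.975
   = 0.3250 + 0.0773 + 0.2258
Sum = 0.628
df = 2. Since 0.628 < 7.378, we do not reject H₀.

0.628; do not reject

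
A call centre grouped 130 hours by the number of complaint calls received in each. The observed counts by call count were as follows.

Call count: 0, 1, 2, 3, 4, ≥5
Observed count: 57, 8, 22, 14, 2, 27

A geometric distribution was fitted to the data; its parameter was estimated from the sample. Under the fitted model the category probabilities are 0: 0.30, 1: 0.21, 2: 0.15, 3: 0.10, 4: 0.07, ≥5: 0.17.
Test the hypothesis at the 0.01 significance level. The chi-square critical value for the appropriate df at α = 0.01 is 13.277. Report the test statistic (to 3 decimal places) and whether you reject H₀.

28.975; reject

Expected counts E_i = n·p_i: 130×0.30 = 39, 130×0.21 = 27.3, 130×0.15 = 19.5, 130×0.10 = 13, 130×0.07 = 9.1, 130×0.17 = 22.1.
cat         O        E   (O−E)²/E
0          57       39     8.3077
1           8     27.3    13.6443
2          22     19.5     0.3205
3          14       13     0.0769
4           2      9.1     5.5396
≥5         27     22.1     1.0864
Sum = 28.975
df = 4. Since 28.975 > 13.277, we reject H₀.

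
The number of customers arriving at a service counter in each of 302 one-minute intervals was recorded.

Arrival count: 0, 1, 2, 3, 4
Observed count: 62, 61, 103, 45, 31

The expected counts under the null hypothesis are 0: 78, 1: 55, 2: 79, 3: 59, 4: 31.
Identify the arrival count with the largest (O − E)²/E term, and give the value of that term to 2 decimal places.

2, 7.29

0: (62 − 78)²/78 = 256/78 = 3.282
1: (61 − 55)²/55 = 36/55 = 0.655
2: (103 − 79)²/79 = 576/79 = 7.291
3: (45 − 59)²/59 = 196/59 = 3.322
4: (31 − 31)²/31 = 0/31 = 0.000
The largest term is for 2: 7.29.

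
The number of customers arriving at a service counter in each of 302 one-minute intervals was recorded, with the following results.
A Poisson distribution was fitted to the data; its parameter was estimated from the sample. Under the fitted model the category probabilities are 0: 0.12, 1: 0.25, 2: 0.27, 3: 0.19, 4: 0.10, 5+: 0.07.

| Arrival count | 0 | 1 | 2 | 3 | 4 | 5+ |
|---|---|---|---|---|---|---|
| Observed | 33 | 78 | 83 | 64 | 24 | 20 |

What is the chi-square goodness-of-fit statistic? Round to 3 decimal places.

Expected counts E_i = n·p_i: 302×0.12 = 36.24, 302×0.25 = 75.5, 302×0.27 = 81.54, 302×0.19 = 57.38, 302×0.10 = 30.2, 302×0.07 = 21.14.
χ² = (33−36.24)²/36.24 + (78−75.5)²/75.5 + (83−81.54)²/81.54 + (64−57.38)²/57.38 + (24−30.2)²/30.2 + (20−21.14)²/21.14
   = 0.2897 + 0.0828 + 0.0261 + 0.7638 + 1.2728 + 0.0615
Sum = 2.497

2.497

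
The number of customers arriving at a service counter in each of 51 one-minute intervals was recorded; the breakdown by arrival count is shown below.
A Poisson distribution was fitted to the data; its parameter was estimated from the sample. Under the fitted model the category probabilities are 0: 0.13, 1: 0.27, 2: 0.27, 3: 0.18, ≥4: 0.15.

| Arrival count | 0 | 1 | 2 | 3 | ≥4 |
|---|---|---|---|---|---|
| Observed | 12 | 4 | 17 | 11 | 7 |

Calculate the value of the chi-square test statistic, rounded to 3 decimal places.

Expected counts E_i = n·p_i: 51×0.13 = 6.63, 51×0.27 = 13.77, 51×0.27 = 13.77, 51×0.18 = 9.18, 51×0.15 = 7.65.
cat         O        E   (O−E)²/E
0          12     6.63     4.3495
1           4    13.77     6.9319
2          17    13.77     0.7577
3          11     9.18     0.3608
≥4          7     7.65     0.0552
Sum = 12.455

12.455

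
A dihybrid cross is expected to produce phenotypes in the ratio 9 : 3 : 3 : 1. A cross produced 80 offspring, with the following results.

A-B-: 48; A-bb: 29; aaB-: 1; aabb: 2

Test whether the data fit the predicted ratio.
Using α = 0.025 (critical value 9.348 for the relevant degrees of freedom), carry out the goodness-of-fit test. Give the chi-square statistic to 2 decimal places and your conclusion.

Ratio total = 16. Expected counts: 80×9/16 = 45, 80×3/16 = 15, 80×3/16 = 15, 80×1/16 = 5.
A-B-: (48 − 45)²/45 = 9/45 = 0.200
A-bb: (29 − 15)²/15 = 196/15 = 13.067
aaB-: (1 − 15)²/15 = 196/15 = 13.067
aabb: (2 − 5)²/5 = 9/5 = 1.800
Sum = 28.13
df = 3. Since 28.13 > 9.348, we reject H₀.

28.13; reject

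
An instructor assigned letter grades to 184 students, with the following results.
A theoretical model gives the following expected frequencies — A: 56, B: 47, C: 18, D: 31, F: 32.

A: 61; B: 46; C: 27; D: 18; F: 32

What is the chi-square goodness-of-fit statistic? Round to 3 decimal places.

cat         O        E   (O−E)²/E
A          61       56     0.4464
B          46       47     0.0213
C          27       18     4.5000
D          18       31     5.4516
F          32       32     0.0000
Sum = 10.419

10.419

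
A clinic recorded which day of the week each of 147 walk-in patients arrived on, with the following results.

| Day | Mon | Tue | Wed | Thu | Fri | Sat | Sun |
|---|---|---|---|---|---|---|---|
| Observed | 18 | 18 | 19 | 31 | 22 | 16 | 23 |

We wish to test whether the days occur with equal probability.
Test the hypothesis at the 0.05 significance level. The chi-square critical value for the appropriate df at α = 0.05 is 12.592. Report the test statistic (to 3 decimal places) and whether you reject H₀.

7.238; do not reject

Under H₀ each category has probability 1/7, so each expected count is 147/7 = 21.
Mon: (18 − 21)²/21 = 9/21 = 0.4286
Tue: (18 − 21)²/21 = 9/21 = 0.4286
Wed: (19 − 21)²/21 = 4/21 = 0.1905
Thu: (31 − 21)²/21 = 100/21 = 4.7619
Fri: (22 − 21)²/21 = 1/21 = 0.0476
Sat: (16 − 21)²/21 = 25/21 = 1.1905
Sun: (23 − 21)²/21 = 4/21 = 0.1905
Sum = 7.238
df = 6. Since 7.238 < 12.592, we do not reject H₀.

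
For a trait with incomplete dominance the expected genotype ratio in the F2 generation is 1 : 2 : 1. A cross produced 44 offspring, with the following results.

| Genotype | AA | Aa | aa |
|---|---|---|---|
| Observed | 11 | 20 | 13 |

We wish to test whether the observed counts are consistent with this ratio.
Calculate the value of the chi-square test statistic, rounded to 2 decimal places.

Ratio total = 4. Expected counts: 44×1/4 = 11, 44×2/4 = 22, 44×1/4 = 11.
cat         O        E   (O−E)²/E
AA         11       11      0.000
Aa         20       22      0.182
aa         13       11      0.364
Sum = 0.55

0.55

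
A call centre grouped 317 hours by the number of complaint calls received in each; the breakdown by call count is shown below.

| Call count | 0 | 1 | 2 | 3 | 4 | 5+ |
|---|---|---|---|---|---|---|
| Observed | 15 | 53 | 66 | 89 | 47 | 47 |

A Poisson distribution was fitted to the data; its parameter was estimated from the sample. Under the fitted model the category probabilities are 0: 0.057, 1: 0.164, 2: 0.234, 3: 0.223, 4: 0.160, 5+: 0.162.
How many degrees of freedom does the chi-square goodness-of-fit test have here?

4

There are k = 6 categories and 1 parameter estimated from the data, so df = 6 − 1 − 1 = 4.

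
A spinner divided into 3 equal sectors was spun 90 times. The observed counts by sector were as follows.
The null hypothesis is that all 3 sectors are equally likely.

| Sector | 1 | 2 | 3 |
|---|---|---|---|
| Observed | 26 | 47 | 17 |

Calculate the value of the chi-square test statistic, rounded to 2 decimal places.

Under H₀ each category has probability 1/3, so each expected count is 90/3 = 30.
cat         O        E   (O−E)²/E
1          26       30      0.533
2          47       30      9.633
3          17       30      5.633
Sum = 15.80

15.80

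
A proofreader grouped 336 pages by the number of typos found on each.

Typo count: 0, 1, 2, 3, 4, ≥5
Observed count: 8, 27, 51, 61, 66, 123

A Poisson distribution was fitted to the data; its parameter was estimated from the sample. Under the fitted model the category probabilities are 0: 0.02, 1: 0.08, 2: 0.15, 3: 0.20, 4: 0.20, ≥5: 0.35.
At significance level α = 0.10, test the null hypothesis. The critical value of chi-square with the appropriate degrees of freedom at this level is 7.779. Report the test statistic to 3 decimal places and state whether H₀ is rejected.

Expected counts E_i = n·p_i: 336×0.02 = 6.72, 336×0.08 = 26.88, 336×0.15 = 50.4, 336×0.20 = 67.2, 336×0.20 = 67.2, 336×0.35 = 117.6.
0: (8 − 6.72)²/6.72 = 1.6384/6.72 = 0.2438
1: (27 − 26.88)²/26.88 = 0.0144/26.88 = 0.0005
2: (51 − 50.4)²/50.4 = 0.36/50.4 = 0.0071
3: (61 − 67.2)²/67.2 = 38.44/67.2 = 0.5720
4: (66 − 67.2)²/67.2 = 1.44/67.2 = 0.0214
≥5: (123 − 117.6)²/117.6 = 29.16/117.6 = 0.2480
Sum = 1.093
df = 4. Since 1.093 < 7.779, we do not reject H₀.

1.093; do not reject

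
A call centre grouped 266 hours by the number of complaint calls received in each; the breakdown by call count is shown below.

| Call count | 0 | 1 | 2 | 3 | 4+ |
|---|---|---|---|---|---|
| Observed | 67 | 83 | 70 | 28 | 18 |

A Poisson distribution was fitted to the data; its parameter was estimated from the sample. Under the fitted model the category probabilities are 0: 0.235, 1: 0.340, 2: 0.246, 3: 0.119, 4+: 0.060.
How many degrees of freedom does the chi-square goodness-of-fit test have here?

3

There are k = 5 categories and 1 parameter estimated from the data, so df = 5 − 1 − 1 = 3.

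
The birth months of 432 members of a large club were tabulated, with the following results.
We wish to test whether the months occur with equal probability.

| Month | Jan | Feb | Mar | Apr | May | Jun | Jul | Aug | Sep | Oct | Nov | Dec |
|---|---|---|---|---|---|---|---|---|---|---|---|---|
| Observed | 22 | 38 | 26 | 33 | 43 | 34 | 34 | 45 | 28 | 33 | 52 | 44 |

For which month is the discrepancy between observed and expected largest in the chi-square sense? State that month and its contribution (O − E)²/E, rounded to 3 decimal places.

Nov, 7.111

Under H₀ each category has probability 1/12, so each expected count is 432/12 = 36.
χ² = (22−36)²/36 + (38−36)²/36 + (26−36)²/36 + (33−36)²/36 + (43−36)²/36 + (34−36)²/36 + (34−36)²/36 + (45−36)²/36 + (28−36)²/36 + (33−36)²/36 + (52−36)²/36 + (44−36)²/36
   = 5.4444 + 0.1111 + 2.7778 + 0.2500 + 1.3611 + 0.1111 + 0.1111 + 2.2500 + 1.7778 + 0.2500 + 7.1111 + 1.7778
The largest term is for Nov: 7.111.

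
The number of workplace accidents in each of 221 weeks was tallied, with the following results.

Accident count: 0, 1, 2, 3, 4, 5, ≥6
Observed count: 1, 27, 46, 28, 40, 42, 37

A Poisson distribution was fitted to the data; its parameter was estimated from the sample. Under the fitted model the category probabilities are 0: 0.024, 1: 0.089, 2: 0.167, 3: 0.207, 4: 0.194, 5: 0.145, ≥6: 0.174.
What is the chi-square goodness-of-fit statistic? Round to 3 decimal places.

Expected counts E_i = n·p_i: 221×0.024 = 5.304, 221×0.089 = 19.669, 221×0.167 = 36.907, 221×0.207 = 45.747, 221×0.194 = 42.874, 221×0.145 = 32.045, 221×0.174 = 38.454.
χ² = (1−5.304)²/5.304 + (27−19.669)²/19.669 + (46−36.907)²/36.907 + (28−45.747)²/45.747 + (40−42.874)²/42.874 + (42−32.045)²/32.045 + (37−38.454)²/38.454
   = 3.4925 + 2.7324 + 2.2403 + 6.8847 + 0.1927 + 3.0926 + 0.0550
Sum = 18.690

18.690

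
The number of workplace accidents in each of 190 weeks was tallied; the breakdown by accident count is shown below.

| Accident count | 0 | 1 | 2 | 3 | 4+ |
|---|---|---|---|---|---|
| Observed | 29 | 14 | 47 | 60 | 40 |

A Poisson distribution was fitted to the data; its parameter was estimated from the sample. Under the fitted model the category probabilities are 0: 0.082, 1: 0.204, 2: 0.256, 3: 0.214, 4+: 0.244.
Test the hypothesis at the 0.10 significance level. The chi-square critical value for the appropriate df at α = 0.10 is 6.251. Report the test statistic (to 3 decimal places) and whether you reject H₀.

Expected counts E_i = n·p_i: 190×0.082 = 15.58, 190×0.204 = 38.76, 190×0.256 = 48.64, 190×0.214 = 40.66, 190×0.244 = 46.36.
χ² = (29−15.58)²/15.58 + (14−38.76)²/38.76 + (47−48.64)²/48.64 + (60−40.66)²/40.66 + (40−46.36)²/46.36
   = 11.5595 + 15.8168 + 0.0553 + 9.1991 + 0.8725
Sum = 37.503
df = 3. Since 37.503 > 6.251, we reject H₀.

37.503; reject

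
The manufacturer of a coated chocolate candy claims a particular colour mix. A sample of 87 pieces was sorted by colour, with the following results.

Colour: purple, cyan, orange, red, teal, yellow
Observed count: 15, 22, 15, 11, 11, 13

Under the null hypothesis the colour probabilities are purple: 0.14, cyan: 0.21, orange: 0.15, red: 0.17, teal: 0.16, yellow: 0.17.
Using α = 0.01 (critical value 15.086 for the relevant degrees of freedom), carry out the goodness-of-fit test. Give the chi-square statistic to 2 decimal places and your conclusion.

Expected counts E_i = n·p_i: 87×0.14 = 12.18, 87×0.21 = 18.27, 87×0.15 = 13.05, 87×0.17 = 14.79, 87×0.16 = 13.92, 87×0.17 = 14.79.
χ² = (15−12.18)²/12.18 + (22−18.27)²/18.27 + (15−13.05)²/13.05 + (11−14.79)²/14.79 + (11−13.92)²/13.92 + (13−14.79)²/14.79
   = 0.653 + 0.762 + 0.291 + 0.971 + 0.613 + 0.217
Sum = 3.51
df = 5. Since 3.51 < 15.086, we do not reject H₀.

3.51; do not reject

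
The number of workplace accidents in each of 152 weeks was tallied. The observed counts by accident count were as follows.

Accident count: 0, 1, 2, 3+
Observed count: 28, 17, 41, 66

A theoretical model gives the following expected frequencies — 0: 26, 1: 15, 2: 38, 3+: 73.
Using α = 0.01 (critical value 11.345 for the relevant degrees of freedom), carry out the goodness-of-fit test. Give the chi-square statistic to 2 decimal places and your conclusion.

0: (28 − 26)²/26 = 4/26 = 0.154
1: (17 − 15)²/15 = 4/15 = 0.267
2: (41 − 38)²/38 = 9/38 = 0.237
3+: (66 − 73)²/73 = 49/73 = 0.671
Sum = 1.33
df = 3. Since 1.33 < 11.345, we do not reject H₀.

1.33; do not reject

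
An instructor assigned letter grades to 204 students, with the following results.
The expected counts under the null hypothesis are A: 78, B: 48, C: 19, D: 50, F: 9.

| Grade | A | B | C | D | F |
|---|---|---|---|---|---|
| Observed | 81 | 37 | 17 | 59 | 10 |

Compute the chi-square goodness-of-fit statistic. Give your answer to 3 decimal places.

A: (81 − 78)²/78 = 9/78 = 0.1154
B: (37 − 48)²/48 = 121/48 = 2.5208
C: (17 − 19)²/19 = 4/19 = 0.2105
D: (59 − 50)²/50 = 81/50 = 1.6200
F: (10 − 9)²/9 = 1/9 = 0.1111
Sum = 4.578

4.578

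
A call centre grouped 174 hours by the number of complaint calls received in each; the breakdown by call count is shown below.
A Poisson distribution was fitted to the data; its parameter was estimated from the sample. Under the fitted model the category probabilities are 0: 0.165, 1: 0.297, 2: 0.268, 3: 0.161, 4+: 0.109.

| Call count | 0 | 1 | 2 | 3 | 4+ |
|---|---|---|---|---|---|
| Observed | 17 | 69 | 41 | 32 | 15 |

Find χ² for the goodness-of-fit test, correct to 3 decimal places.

12.659

Expected counts E_i = n·p_i: 174×0.165 = 28.71, 174×0.297 = 51.678, 174×0.268 = 46.632, 174×0.161 = 28.014, 174×0.109 = 18.966.
cat         O        E   (O−E)²/E
0          17    28.71     4.7762
1          69   51.678     5.8062
2          41   46.632     0.6802
3          32   28.014     0.5672
4+         15   18.966     0.8293
Sum = 12.659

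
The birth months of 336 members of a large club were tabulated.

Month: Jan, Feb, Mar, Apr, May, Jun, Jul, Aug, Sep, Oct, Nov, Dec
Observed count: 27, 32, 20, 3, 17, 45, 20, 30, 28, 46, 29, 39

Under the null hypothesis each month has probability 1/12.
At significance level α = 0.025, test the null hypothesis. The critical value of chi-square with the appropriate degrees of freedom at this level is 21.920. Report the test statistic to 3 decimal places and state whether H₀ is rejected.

Under H₀ each category has probability 1/12, so each expected count is 336/12 = 28.
Jan: (27 − 28)²/28 = 1/28 = 0.0357
Feb: (32 − 28)²/28 = 16/28 = 0.5714
Mar: (20 − 28)²/28 = 64/28 = 2.2857
Apr: (3 − 28)²/28 = 625/28 = 22.3214
May: (17 − 28)²/28 = 121/28 = 4.3214
Jun: (45 − 28)²/28 = 289/28 = 10.3214
Jul: (20 − 28)²/28 = 64/28 = 2.2857
Aug: (30 − 28)²/28 = 4/28 = 0.1429
Sep: (28 − 28)²/28 = 0/28 = 0.0000
Oct: (46 − 28)²/28 = 324/28 = 11.5714
Nov: (29 − 28)²/28 = 1/28 = 0.0357
Dec: (39 − 28)²/28 = 121/28 = 4.3214
Sum = 58.214
df = 11. Since 58.214 > 21.920, we reject H₀.

58.214; reject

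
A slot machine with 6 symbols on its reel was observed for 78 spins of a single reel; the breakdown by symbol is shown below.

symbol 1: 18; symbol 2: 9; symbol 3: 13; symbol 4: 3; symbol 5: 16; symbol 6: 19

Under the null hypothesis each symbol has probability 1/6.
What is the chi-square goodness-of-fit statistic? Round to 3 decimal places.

14.308

Under H₀ each category has probability 1/6, so each expected count is 78/6 = 13.
symbol 1: (18 − 13)²/13 = 25/13 = 1.9231
symbol 2: (9 − 13)²/13 = 16/13 = 1.2308
symbol 3: (13 − 13)²/13 = 0/13 = 0.0000
symbol 4: (3 − 13)²/13 = 100/13 = 7.6923
symbol 5: (16 − 13)²/13 = 9/13 = 0.6923
symbol 6: (19 − 13)²/13 = 36/13 = 2.7692
Sum = 14.308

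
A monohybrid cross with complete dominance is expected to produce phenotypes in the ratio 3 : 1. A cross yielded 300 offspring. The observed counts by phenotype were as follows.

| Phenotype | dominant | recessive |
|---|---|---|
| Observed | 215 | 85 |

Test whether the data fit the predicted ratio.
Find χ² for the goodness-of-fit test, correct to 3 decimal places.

1.778

Ratio total = 4. Expected counts: 300×3/4 = 225, 300×1/4 = 75.
χ² = (215−225)²/225 + (85−75)²/75
   = 0.4444 + 1.3333
Sum = 1.778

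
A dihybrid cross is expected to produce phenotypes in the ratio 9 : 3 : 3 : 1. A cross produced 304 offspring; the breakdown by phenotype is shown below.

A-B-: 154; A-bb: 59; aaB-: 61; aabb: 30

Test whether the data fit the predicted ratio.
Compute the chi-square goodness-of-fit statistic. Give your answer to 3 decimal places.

Ratio total = 16. Expected counts: 304×9/16 = 171, 304×3/16 = 57, 304×3/16 = 57, 304×1/16 = 19.
χ² = (154−171)²/171 + (59−57)²/57 + (61−57)²/57 + (30−19)²/19
   = 1.6901 + 0.0702 + 0.2807 + 6.3684
Sum = 8.409

8.409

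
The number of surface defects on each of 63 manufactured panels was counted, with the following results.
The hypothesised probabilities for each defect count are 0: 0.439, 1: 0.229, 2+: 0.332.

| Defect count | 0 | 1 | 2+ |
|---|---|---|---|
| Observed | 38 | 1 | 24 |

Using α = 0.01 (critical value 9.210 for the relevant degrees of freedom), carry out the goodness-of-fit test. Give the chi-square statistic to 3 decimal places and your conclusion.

Expected counts E_i = n·p_i: 63×0.439 = 27.657, 63×0.229 = 14.427, 63×0.332 = 20.916.
0: (38 − 27.657)²/27.657 = 106.977649/27.657 = 3.8680
1: (1 − 14.427)²/14.427 = 180.284329/14.427 = 12.4963
2+: (24 − 20.916)²/20.916 = 9.511056/20.916 = 0.4547
Sum = 16.819
df = 2. Since 16.819 > 9.210, we reject H₀.

16.819; reject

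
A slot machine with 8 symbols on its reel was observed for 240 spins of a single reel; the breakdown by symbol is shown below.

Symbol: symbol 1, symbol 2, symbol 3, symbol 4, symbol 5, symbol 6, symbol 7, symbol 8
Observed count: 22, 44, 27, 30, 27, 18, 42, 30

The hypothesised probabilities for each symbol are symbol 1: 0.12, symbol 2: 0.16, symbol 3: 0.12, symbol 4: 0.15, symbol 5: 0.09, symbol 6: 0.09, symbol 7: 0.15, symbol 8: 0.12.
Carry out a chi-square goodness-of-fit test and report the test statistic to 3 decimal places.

Expected counts E_i = n·p_i: 240×0.12 = 28.8, 240×0.16 = 38.4, 240×0.12 = 28.8, 240×0.15 = 36, 240×0.09 = 21.6, 240×0.09 = 21.6, 240×0.15 = 36, 240×0.12 = 28.8.
symbol 1: (22 − 28.8)²/28.8 = 46.24/28.8 = 1.6056
symbol 2: (44 − 38.4)²/38.4 = 31.36/38.4 = 0.8167
symbol 3: (27 − 28.8)²/28.8 = 3.24/28.8 = 0.1125
symbol 4: (30 − 36)²/36 = 36/36 = 1.0000
symbol 5: (27 − 21.6)²/21.6 = 29.16/21.6 = 1.3500
symbol 6: (18 − 21.6)²/21.6 = 12.96/21.6 = 0.6000
symbol 7: (42 − 36)²/36 = 36/36 = 1.0000
symbol 8: (30 − 28.8)²/28.8 = 1.44/28.8 = 0.0500
Sum = 6.535

6.535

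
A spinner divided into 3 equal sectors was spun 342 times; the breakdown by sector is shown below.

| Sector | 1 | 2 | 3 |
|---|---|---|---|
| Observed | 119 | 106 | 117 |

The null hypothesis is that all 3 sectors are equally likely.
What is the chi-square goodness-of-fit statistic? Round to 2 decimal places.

0.86

Expected count for each of the 3 categories: 342/3 = 114.
cat         O        E   (O−E)²/E
1         119      114      0.219
2         106      114      0.561
3         117      114      0.079
Sum = 0.86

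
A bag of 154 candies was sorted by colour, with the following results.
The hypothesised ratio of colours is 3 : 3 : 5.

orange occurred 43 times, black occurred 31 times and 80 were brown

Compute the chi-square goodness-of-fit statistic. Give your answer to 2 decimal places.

4.33

Ratio total = 11. Expected counts: 154×3/11 = 42, 154×3/11 = 42, 154×5/11 = 70.
cat         O        E   (O−E)²/E
orange     43       42      0.024
black      31       42      2.881
brown      80       70      1.429
Sum = 4.33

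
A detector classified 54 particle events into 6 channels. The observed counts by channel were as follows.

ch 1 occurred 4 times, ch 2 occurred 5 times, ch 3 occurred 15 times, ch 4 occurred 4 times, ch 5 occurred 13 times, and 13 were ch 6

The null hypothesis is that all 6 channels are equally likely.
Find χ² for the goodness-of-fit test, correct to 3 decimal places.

Expected count for each of the 6 categories: 54/6 = 9.
χ² = (4−9)²/9 + (5−9)²/9 + (15−9)²/9 + (4−9)²/9 + (13−9)²/9 + (13−9)²/9
   = 2.7778 + 1.7778 + 4.0000 + 2.7778 + 1.7778 + 1.7778
Sum = 14.889

14.889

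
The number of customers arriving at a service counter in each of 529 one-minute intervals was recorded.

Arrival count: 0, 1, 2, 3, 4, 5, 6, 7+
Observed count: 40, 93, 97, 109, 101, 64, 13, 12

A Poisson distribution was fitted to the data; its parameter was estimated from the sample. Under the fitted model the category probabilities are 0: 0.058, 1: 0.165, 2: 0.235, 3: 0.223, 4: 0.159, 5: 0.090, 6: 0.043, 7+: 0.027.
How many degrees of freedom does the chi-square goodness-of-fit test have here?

6

There are k = 8 categories and 1 parameter estimated from the data, so df = 8 − 1 − 1 = 6.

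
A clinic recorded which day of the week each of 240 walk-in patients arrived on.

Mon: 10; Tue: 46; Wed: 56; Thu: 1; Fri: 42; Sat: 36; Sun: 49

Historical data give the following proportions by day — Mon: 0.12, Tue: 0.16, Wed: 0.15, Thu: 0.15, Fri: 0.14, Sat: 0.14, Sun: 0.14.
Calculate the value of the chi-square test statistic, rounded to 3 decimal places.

68.245

Expected counts E_i = n·p_i: 240×0.12 = 28.8, 240×0.16 = 38.4, 240×0.15 = 36, 240×0.15 = 36, 240×0.14 = 33.6, 240×0.14 = 33.6, 240×0.14 = 33.6.
χ² = (10−28.8)²/28.8 + (46−38.4)²/38.4 + (56−36)²/36 + (1−36)²/36 + (42−33.6)²/33.6 + (36−33.6)²/33.6 + (49−33.6)²/33.6
   = 12.2722 + 1.5042 + 11.1111 + 34.0278 + 2.1000 + 0.1714 + 7.0583
Sum = 68.245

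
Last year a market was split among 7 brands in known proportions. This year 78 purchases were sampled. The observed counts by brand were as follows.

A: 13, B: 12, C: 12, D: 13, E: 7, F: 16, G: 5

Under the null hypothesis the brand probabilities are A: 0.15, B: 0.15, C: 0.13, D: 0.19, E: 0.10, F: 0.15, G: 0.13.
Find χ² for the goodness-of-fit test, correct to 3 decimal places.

4.985

Expected counts E_i = n·p_i: 78×0.15 = 11.7, 78×0.15 = 11.7, 78×0.13 = 10.14, 78×0.19 = 14.82, 78×0.10 = 7.8, 78×0.15 = 11.7, 78×0.13 = 10.14.
χ² = (13−11.7)²/11.7 + (12−11.7)²/11.7 + (12−10.14)²/10.14 + (13−14.82)²/14.82 + (7−7.8)²/7.8 + (16−11.7)²/11.7 + (5−10.14)²/10.14
   = 0.1444 + 0.0077 + 0.3412 + 0.2235 + 0.0821 + 1.5803 + 2.6055
Sum = 4.985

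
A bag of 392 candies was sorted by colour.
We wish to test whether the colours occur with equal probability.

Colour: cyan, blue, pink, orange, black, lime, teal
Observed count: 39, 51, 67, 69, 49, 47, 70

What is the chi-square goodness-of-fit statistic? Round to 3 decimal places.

Expected count for each of the 7 categories: 392/7 = 56.
cat         O        E   (O−E)²/E
cyan       39       56     5.1607
blue       51       56     0.4464
pink       67       56     2.1607
orange     69       56     3.0179
black      49       56     0.8750
lime       47       56     1.4464
teal       70       56     3.5000
Sum = 16.607

16.607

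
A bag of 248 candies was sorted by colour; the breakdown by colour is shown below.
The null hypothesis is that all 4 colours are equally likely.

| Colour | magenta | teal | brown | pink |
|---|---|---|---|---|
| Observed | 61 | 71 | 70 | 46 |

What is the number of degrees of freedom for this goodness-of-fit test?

There are k = 4 categories and no parameters were estimated from the data, so df = 4 − 1 = 3.

3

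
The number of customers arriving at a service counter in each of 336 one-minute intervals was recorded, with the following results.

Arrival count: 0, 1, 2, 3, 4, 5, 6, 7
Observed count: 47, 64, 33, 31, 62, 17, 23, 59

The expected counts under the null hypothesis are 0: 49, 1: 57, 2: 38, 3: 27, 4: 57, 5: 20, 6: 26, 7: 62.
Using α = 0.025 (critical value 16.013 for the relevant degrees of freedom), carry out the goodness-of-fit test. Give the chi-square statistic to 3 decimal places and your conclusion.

cat         O        E   (O−E)²/E
0          47       49     0.0816
1          64       57     0.8596
2          33       38     0.6579
3          31       27     0.5926
4          62       57     0.4386
5          17       20     0.4500
6          23       26     0.3462
7          59       62     0.1452
Sum = 3.572
df = 7. Since 3.572 < 16.013, we do not reject H₀.

3.572; do not reject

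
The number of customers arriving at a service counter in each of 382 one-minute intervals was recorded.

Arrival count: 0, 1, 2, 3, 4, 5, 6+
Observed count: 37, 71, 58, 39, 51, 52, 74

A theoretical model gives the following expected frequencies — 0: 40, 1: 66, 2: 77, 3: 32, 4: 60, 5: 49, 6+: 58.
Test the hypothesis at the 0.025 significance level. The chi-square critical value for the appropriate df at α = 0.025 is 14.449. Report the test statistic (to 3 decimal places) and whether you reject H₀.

cat         O        E   (O−E)²/E
0          37       40     0.2250
1          71       66     0.3788
2          58       77     4.6883
3          39       32     1.5313
4          51       60     1.3500
5          52       49     0.1837
6+         74       58     4.4138
Sum = 12.771
df = 6. Since 12.771 < 14.449, we do not reject H₀.

12.771; do not reject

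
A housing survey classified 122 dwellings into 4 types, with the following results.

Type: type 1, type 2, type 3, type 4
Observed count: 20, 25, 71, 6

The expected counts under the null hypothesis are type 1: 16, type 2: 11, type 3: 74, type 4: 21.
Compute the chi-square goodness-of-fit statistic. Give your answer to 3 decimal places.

cat         O        E   (O−E)²/E
type 1     20       16     1.0000
type 2     25       11    17.8182
type 3     71       74     0.1216
type 4      6       21    10.7143
Sum = 29.654

29.654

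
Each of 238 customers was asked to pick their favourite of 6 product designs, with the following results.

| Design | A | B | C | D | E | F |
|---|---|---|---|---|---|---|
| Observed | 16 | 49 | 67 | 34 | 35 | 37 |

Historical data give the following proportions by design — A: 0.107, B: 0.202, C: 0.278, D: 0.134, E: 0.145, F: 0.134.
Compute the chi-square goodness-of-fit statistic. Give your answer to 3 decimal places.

Expected counts E_i = n·p_i: 238×0.107 = 25.466, 238×0.202 = 48.076, 238×0.278 = 66.164, 238×0.134 = 31.892, 238×0.145 = 34.51, 238×0.134 = 31.892.
χ² = (16−25.466)²/25.466 + (49−48.076)²/48.076 + (67−66.164)²/66.164 + (34−31.892)²/31.892 + (35−34.51)²/34.51 + (37−31.892)²/31.892
   = 3.5186 + 0.0178 + 0.0106 + 0.1393 + 0.0070 + 0.8181
Sum = 4.511

4.511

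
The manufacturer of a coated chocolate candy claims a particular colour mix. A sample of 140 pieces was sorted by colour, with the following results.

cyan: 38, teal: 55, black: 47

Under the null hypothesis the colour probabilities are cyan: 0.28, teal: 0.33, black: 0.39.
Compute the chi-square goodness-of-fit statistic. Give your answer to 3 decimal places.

2.771

Expected counts E_i = n·p_i: 140×0.28 = 39.2, 140×0.33 = 46.2, 140×0.39 = 54.6.
cat         O        E   (O−E)²/E
cyan       38     39.2     0.0367
teal       55     46.2     1.6762
black      47     54.6     1.0579
Sum = 2.771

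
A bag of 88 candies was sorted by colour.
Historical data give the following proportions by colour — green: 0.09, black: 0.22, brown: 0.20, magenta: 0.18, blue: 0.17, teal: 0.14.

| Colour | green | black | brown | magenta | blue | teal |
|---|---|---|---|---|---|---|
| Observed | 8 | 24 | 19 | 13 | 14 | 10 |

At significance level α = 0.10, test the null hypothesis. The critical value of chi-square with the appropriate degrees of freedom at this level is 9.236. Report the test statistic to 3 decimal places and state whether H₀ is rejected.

2.232; do not reject

Expected counts E_i = n·p_i: 88×0.09 = 7.92, 88×0.22 = 19.36, 88×0.20 = 17.6, 88×0.18 = 15.84, 88×0.17 = 14.96, 88×0.14 = 12.32.
cat          O        E   (O−E)²/E
green        8     7.92     0.0008
black       24    19.36     1.1121
brown       19     17.6     0.1114
magenta     13    15.84     0.5092
blue        14    14.96     0.0616
teal        10    12.32     0.4369
Sum = 2.232
df = 5. Since 2.232 < 9.236, we do not reject H₀.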